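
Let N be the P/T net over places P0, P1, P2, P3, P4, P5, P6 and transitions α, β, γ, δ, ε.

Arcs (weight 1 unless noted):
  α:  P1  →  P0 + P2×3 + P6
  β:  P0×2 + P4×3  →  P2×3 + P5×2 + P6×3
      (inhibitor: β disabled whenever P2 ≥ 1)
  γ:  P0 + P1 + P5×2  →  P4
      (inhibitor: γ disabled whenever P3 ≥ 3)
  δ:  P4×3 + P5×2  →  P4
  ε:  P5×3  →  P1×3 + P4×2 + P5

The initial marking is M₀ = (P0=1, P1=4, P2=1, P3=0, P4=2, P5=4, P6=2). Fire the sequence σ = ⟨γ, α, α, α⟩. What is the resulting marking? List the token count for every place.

(P0=3, P1=0, P2=10, P3=0, P4=3, P5=2, P6=5)

step 1: fire γ:  (P0=1, P1=4, P2=1, P3=0, P4=2, P5=4, P6=2) → (P0=0, P1=3, P2=1, P3=0, P4=3, P5=2, P6=2)
step 2: fire α:  (P0=0, P1=3, P2=1, P3=0, P4=3, P5=2, P6=2) → (P0=1, P1=2, P2=4, P3=0, P4=3, P5=2, P6=3)
step 3: fire α:  (P0=1, P1=2, P2=4, P3=0, P4=3, P5=2, P6=3) → (P0=2, P1=1, P2=7, P3=0, P4=3, P5=2, P6=4)
step 4: fire α:  (P0=2, P1=1, P2=7, P3=0, P4=3, P5=2, P6=4) → (P0=3, P1=0, P2=10, P3=0, P4=3, P5=2, P6=5)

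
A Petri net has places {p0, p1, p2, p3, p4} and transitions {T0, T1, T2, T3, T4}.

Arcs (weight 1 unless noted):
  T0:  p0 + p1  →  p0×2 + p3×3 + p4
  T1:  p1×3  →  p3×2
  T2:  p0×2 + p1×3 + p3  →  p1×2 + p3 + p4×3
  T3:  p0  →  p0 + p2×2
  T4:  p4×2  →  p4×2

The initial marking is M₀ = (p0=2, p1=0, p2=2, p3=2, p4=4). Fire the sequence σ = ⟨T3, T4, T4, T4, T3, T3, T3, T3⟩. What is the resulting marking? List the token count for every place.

step 1: fire T3:  (p0=2, p1=0, p2=2, p3=2, p4=4) → (p0=2, p1=0, p2=4, p3=2, p4=4)
step 2: fire T4:  (p0=2, p1=0, p2=4, p3=2, p4=4) → (p0=2, p1=0, p2=4, p3=2, p4=4)
step 3: fire T4:  (p0=2, p1=0, p2=4, p3=2, p4=4) → (p0=2, p1=0, p2=4, p3=2, p4=4)
step 4: fire T4:  (p0=2, p1=0, p2=4, p3=2, p4=4) → (p0=2, p1=0, p2=4, p3=2, p4=4)
step 5: fire T3:  (p0=2, p1=0, p2=4, p3=2, p4=4) → (p0=2, p1=0, p2=6, p3=2, p4=4)
step 6: fire T3:  (p0=2, p1=0, p2=6, p3=2, p4=4) → (p0=2, p1=0, p2=8, p3=2, p4=4)
step 7: fire T3:  (p0=2, p1=0, p2=8, p3=2, p4=4) → (p0=2, p1=0, p2=10, p3=2, p4=4)
step 8: fire T3:  (p0=2, p1=0, p2=10, p3=2, p4=4) → (p0=2, p1=0, p2=12, p3=2, p4=4)

(p0=2, p1=0, p2=12, p3=2, p4=4)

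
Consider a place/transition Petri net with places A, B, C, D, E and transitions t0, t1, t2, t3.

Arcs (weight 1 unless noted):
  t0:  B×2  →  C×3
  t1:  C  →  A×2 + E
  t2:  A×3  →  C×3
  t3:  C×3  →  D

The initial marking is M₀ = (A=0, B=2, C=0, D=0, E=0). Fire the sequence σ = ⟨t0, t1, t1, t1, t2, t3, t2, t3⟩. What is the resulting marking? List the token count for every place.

(A=0, B=0, C=0, D=2, E=3)

step 1: fire t0:  (A=0, B=2, C=0, D=0, E=0) → (A=0, B=0, C=3, D=0, E=0)
step 2: fire t1:  (A=0, B=0, C=3, D=0, E=0) → (A=2, B=0, C=2, D=0, E=1)
step 3: fire t1:  (A=2, B=0, C=2, D=0, E=1) → (A=4, B=0, C=1, D=0, E=2)
step 4: fire t1:  (A=4, B=0, C=1, D=0, E=2) → (A=6, B=0, C=0, D=0, E=3)
step 5: fire t2:  (A=6, B=0, C=0, D=0, E=3) → (A=3, B=0, C=3, D=0, E=3)
step 6: fire t3:  (A=3, B=0, C=3, D=0, E=3) → (A=3, B=0, C=0, D=1, E=3)
step 7: fire t2:  (A=3, B=0, C=0, D=1, E=3) → (A=0, B=0, C=3, D=1, E=3)
step 8: fire t3:  (A=0, B=0, C=3, D=1, E=3) → (A=0, B=0, C=0, D=2, E=3)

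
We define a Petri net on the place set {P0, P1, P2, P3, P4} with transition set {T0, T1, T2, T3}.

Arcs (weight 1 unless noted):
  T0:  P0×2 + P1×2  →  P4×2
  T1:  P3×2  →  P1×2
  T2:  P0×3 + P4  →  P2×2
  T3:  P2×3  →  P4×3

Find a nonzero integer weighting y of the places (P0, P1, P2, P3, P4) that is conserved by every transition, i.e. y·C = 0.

y = (P0:1, P1:2, P2:3, P3:2, P4:3)

Incidence matrix C (rows=places, cols=transitions):
       T0   T1   T2   T3
   P0  -2    0   -3    0
   P1  -2    2    0    0
   P2   0    0    2   -3
   P3   0   -2    0    0
   P4   2    0   -1    3

Candidate y = [1, 2, 3, 2, 3]; check y·C column-wise:
  col T0: 1·-2 + 2·-2 + 3·0 + 2·0 + 3·2 = 0
  col T1: 1·0 + 2·2 + 3·0 + 2·-2 + 3·0 = 0
  col T2: 1·-3 + 2·0 + 3·2 + 2·0 + 3·-1 = 0
  col T3: 1·0 + 2·0 + 3·-3 + 2·0 + 3·3 = 0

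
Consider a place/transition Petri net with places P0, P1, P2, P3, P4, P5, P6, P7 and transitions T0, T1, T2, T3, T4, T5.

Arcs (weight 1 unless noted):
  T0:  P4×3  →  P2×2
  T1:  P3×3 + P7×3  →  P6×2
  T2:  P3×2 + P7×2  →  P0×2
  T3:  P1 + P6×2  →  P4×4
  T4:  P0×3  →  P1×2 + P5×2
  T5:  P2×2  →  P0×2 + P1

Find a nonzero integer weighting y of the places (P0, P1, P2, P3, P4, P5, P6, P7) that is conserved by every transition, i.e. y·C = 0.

y = (P0:2, P1:2, P2:3, P3:2, P4:2, P5:1, P6:3, P7:0)

Incidence matrix C (rows=places, cols=transitions):
       T0   T1   T2   T3   T4   T5
   P0   0    0    2    0   -3    2
   P1   0    0    0   -1    2    1
   P2   2    0    0    0    0   -2
   P3   0   -3   -2    0    0    0
   P4  -3    0    0    4    0    0
   P5   0    0    0    0    2    0
   P6   0    2    0   -2    0    0
   P7   0   -3   -2    0    0    0

Candidate y = [2, 2, 3, 2, 2, 1, 3, 0]; check y·C column-wise:
  col T0: 2·0 + 2·0 + 3·2 + 2·0 + 2·-3 + 1·0 + 3·0 = 0
  col T1: 2·0 + 2·0 + 3·0 + 2·-3 + 2·0 + 1·0 + 3·2 + 0·-3 = 0
  col T2: 2·2 + 2·0 + 3·0 + 2·-2 + 2·0 + 1·0 + 3·0 + 0·-2 = 0
  col T3: 2·0 + 2·-1 + 3·0 + 2·0 + 2·4 + 1·0 + 3·-2 = 0
  col T4: 2·-3 + 2·2 + 3·0 + 2·0 + 2·0 + 1·2 + 3·0 = 0
  col T5: 2·2 + 2·1 + 3·-2 + 2·0 + 2·0 + 1·0 + 3·0 = 0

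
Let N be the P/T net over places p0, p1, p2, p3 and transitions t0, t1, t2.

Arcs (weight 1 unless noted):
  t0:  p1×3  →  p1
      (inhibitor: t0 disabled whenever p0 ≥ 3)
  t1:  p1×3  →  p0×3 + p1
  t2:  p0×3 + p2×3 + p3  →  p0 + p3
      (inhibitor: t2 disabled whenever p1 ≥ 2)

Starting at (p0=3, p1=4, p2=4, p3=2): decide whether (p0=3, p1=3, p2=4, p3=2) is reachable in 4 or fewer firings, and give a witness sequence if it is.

depth 0: 1 marking
depth 1: 2 markings reached so far
depth 2: 2 markings reached so far
(frontier empty at depth 2; search complete)
target is not among the 2 markings reachable within 4 steps

NO — not reachable within 4 firings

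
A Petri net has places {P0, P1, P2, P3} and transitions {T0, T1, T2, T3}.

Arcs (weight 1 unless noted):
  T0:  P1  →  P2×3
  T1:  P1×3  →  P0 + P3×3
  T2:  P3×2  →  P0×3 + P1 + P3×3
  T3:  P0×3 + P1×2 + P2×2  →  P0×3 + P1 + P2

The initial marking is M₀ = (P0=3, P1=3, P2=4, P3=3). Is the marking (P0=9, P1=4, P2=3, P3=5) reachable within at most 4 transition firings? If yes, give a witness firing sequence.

step 1: fire T2:  (P0=3, P1=3, P2=4, P3=3) → (P0=6, P1=4, P2=4, P3=4)
step 2: fire T2:  (P0=6, P1=4, P2=4, P3=4) → (P0=9, P1=5, P2=4, P3=5)
step 3: fire T3:  (P0=9, P1=5, P2=4, P3=5) → (P0=9, P1=4, P2=3, P3=5)

YES — reachable via ⟨T2, T2, T3⟩ (3 firings)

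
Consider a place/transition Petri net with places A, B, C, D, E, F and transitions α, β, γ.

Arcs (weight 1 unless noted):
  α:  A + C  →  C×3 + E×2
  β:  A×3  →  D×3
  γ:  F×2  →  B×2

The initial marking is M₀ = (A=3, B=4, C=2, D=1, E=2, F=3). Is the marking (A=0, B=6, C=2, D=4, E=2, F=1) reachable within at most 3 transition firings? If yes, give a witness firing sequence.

YES — reachable via ⟨β, γ⟩ (2 firings)

step 1: fire β:  (A=3, B=4, C=2, D=1, E=2, F=3) → (A=0, B=4, C=2, D=4, E=2, F=3)
step 2: fire γ:  (A=0, B=4, C=2, D=4, E=2, F=3) → (A=0, B=6, C=2, D=4, E=2, F=1)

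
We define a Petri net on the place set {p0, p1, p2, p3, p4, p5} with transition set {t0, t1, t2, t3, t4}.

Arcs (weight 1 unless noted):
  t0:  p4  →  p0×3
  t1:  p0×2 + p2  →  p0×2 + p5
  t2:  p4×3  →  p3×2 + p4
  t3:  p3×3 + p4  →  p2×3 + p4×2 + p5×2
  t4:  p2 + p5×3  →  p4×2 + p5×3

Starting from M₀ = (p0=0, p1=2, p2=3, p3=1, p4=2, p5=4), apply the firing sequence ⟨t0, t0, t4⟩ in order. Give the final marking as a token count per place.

step 1: fire t0:  (p0=0, p1=2, p2=3, p3=1, p4=2, p5=4) → (p0=3, p1=2, p2=3, p3=1, p4=1, p5=4)
step 2: fire t0:  (p0=3, p1=2, p2=3, p3=1, p4=1, p5=4) → (p0=6, p1=2, p2=3, p3=1, p4=0, p5=4)
step 3: fire t4:  (p0=6, p1=2, p2=3, p3=1, p4=0, p5=4) → (p0=6, p1=2, p2=2, p3=1, p4=2, p5=4)

(p0=6, p1=2, p2=2, p3=1, p4=2, p5=4)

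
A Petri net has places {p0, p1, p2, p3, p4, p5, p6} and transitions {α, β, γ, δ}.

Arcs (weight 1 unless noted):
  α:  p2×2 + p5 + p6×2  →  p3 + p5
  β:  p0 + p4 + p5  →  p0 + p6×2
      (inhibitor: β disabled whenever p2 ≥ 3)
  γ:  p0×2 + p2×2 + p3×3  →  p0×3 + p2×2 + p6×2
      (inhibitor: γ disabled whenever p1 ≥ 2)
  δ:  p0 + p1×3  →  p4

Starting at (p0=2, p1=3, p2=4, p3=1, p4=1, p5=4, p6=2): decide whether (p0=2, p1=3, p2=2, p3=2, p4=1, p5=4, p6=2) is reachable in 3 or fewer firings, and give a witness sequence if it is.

depth 0: 1 marking
depth 1: 3 markings reached so far
depth 2: 5 markings reached so far
depth 3: 7 markings reached so far
target is not among the 7 markings reachable within 3 steps

NO — not reachable within 3 firings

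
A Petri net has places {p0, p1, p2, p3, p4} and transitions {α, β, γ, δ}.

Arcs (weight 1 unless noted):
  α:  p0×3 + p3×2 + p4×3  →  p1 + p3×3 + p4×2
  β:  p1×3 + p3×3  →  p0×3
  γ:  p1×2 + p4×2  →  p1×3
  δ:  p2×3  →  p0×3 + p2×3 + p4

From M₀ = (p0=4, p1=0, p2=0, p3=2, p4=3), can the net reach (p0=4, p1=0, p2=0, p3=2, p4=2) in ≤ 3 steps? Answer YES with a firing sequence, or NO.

depth 0: 1 marking
depth 1: 2 markings reached so far
depth 2: 2 markings reached so far
(frontier empty at depth 2; search complete)
target is not among the 2 markings reachable within 3 steps

NO — not reachable within 3 firings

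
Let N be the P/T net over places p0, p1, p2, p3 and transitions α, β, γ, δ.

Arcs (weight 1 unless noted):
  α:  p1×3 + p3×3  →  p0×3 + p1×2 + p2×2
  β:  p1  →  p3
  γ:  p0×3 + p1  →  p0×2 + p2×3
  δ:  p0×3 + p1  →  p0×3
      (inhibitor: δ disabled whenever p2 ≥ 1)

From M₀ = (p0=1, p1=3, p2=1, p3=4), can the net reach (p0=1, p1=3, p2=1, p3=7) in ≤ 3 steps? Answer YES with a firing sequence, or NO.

depth 0: 1 marking
depth 1: 3 markings reached so far
depth 2: 6 markings reached so far
depth 3: 10 markings reached so far
target is not among the 10 markings reachable within 3 steps

NO — not reachable within 3 firings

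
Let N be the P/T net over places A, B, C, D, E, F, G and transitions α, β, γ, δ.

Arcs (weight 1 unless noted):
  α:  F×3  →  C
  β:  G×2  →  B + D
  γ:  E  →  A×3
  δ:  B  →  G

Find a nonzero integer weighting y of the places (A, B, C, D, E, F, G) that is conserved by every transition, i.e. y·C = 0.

Incidence matrix C (rows=places, cols=transitions):
        α    β    γ    δ
    A   0    0    3    0
    B   0    1    0   -1
    C   1    0    0    0
    D   0    1    0    0
    E   0    0   -1    0
    F  -3    0    0    0
    G   0   -2    0    1

Candidate y = [1, 0, 0, 0, 3, 0, 0]; check y·C column-wise:
  col α: 1·0 + 0·1 + 3·0 + 0·-3 = 0
  col β: 1·0 + 0·1 + 0·1 + 3·0 + 0·-2 = 0
  col γ: 1·3 + 3·-1 = 0
  col δ: 1·0 + 0·-1 + 3·0 + 0·1 = 0

y = (A:1, B:0, C:0, D:0, E:3, F:0, G:0)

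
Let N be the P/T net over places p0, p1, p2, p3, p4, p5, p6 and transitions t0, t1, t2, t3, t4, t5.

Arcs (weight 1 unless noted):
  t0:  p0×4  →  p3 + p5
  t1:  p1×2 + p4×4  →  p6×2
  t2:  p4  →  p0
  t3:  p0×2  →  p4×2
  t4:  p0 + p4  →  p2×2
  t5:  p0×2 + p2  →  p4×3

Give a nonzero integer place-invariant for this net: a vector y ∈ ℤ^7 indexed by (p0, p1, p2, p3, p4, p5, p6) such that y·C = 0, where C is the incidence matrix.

Incidence matrix C (rows=places, cols=transitions):
       t0   t1   t2   t3   t4   t5
   p0  -4    0    1   -2   -1   -2
   p1   0   -2    0    0    0    0
   p2   0    0    0    0    2   -1
   p3   1    0    0    0    0    0
   p4   0   -4   -1    2   -1    3
   p5   1    0    0    0    0    0
   p6   0    2    0    0    0    0

Candidate y = [1, -2, 1, 4, 1, 0, 0]; check y·C column-wise:
  col t0: 1·-4 + -2·0 + 1·0 + 4·1 + 1·0 + 0·1 = 0
  col t1: 1·0 + -2·-2 + 1·0 + 4·0 + 1·-4 + 0·2 = 0
  col t2: 1·1 + -2·0 + 1·0 + 4·0 + 1·-1 = 0
  col t3: 1·-2 + -2·0 + 1·0 + 4·0 + 1·2 = 0
  col t4: 1·-1 + -2·0 + 1·2 + 4·0 + 1·-1 = 0
  col t5: 1·-2 + -2·0 + 1·-1 + 4·0 + 1·3 = 0

y = (p0:1, p1:-2, p2:1, p3:4, p4:1, p5:0, p6:0)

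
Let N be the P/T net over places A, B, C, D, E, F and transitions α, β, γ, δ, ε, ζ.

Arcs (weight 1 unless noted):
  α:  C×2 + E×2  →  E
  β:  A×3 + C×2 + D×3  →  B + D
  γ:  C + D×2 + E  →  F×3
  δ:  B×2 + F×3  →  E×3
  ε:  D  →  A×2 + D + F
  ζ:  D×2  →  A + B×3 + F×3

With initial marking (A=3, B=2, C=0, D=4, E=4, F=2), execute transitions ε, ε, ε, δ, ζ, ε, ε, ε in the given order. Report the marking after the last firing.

(A=16, B=3, C=0, D=2, E=7, F=8)

step 1: fire ε:  (A=3, B=2, C=0, D=4, E=4, F=2) → (A=5, B=2, C=0, D=4, E=4, F=3)
step 2: fire ε:  (A=5, B=2, C=0, D=4, E=4, F=3) → (A=7, B=2, C=0, D=4, E=4, F=4)
step 3: fire ε:  (A=7, B=2, C=0, D=4, E=4, F=4) → (A=9, B=2, C=0, D=4, E=4, F=5)
step 4: fire δ:  (A=9, B=2, C=0, D=4, E=4, F=5) → (A=9, B=0, C=0, D=4, E=7, F=2)
step 5: fire ζ:  (A=9, B=0, C=0, D=4, E=7, F=2) → (A=10, B=3, C=0, D=2, E=7, F=5)
step 6: fire ε:  (A=10, B=3, C=0, D=2, E=7, F=5) → (A=12, B=3, C=0, D=2, E=7, F=6)
step 7: fire ε:  (A=12, B=3, C=0, D=2, E=7, F=6) → (A=14, B=3, C=0, D=2, E=7, F=7)
step 8: fire ε:  (A=14, B=3, C=0, D=2, E=7, F=7) → (A=16, B=3, C=0, D=2, E=7, F=8)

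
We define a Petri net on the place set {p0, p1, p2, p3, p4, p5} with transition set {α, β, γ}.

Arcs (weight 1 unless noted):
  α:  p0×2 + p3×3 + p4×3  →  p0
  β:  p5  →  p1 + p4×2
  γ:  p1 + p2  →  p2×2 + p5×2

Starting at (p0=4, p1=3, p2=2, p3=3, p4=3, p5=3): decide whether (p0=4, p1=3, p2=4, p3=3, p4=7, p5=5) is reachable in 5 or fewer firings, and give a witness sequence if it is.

YES — reachable via ⟨β, β, γ, γ⟩ (4 firings)

step 1: fire β:  (p0=4, p1=3, p2=2, p3=3, p4=3, p5=3) → (p0=4, p1=4, p2=2, p3=3, p4=5, p5=2)
step 2: fire β:  (p0=4, p1=4, p2=2, p3=3, p4=5, p5=2) → (p0=4, p1=5, p2=2, p3=3, p4=7, p5=1)
step 3: fire γ:  (p0=4, p1=5, p2=2, p3=3, p4=7, p5=1) → (p0=4, p1=4, p2=3, p3=3, p4=7, p5=3)
step 4: fire γ:  (p0=4, p1=4, p2=3, p3=3, p4=7, p5=3) → (p0=4, p1=3, p2=4, p3=3, p4=7, p5=5)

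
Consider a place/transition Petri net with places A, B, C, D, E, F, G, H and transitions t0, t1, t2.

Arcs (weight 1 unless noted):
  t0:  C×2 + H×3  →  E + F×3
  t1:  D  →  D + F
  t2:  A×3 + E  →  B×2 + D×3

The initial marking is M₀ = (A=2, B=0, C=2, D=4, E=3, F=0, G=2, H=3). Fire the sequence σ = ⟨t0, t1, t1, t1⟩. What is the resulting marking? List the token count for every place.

(A=2, B=0, C=0, D=4, E=4, F=6, G=2, H=0)

step 1: fire t0:  (A=2, B=0, C=2, D=4, E=3, F=0, G=2, H=3) → (A=2, B=0, C=0, D=4, E=4, F=3, G=2, H=0)
step 2: fire t1:  (A=2, B=0, C=0, D=4, E=4, F=3, G=2, H=0) → (A=2, B=0, C=0, D=4, E=4, F=4, G=2, H=0)
step 3: fire t1:  (A=2, B=0, C=0, D=4, E=4, F=4, G=2, H=0) → (A=2, B=0, C=0, D=4, E=4, F=5, G=2, H=0)
step 4: fire t1:  (A=2, B=0, C=0, D=4, E=4, F=5, G=2, H=0) → (A=2, B=0, C=0, D=4, E=4, F=6, G=2, H=0)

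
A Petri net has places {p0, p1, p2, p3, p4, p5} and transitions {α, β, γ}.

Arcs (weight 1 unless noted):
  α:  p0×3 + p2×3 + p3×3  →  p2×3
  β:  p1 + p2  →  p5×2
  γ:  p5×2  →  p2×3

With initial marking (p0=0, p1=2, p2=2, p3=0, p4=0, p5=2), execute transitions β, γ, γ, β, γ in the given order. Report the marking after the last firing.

(p0=0, p1=0, p2=9, p3=0, p4=0, p5=0)

step 1: fire β:  (p0=0, p1=2, p2=2, p3=0, p4=0, p5=2) → (p0=0, p1=1, p2=1, p3=0, p4=0, p5=4)
step 2: fire γ:  (p0=0, p1=1, p2=1, p3=0, p4=0, p5=4) → (p0=0, p1=1, p2=4, p3=0, p4=0, p5=2)
step 3: fire γ:  (p0=0, p1=1, p2=4, p3=0, p4=0, p5=2) → (p0=0, p1=1, p2=7, p3=0, p4=0, p5=0)
step 4: fire β:  (p0=0, p1=1, p2=7, p3=0, p4=0, p5=0) → (p0=0, p1=0, p2=6, p3=0, p4=0, p5=2)
step 5: fire γ:  (p0=0, p1=0, p2=6, p3=0, p4=0, p5=2) → (p0=0, p1=0, p2=9, p3=0, p4=0, p5=0)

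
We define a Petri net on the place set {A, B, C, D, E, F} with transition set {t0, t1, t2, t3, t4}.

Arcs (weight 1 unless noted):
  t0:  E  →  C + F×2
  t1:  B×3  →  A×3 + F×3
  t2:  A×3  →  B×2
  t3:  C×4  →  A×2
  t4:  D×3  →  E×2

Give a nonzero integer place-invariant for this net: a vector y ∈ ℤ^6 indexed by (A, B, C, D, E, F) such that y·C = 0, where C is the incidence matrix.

Incidence matrix C (rows=places, cols=transitions):
       t0   t1   t2   t3   t4
    A   0    3   -3    2    0
    B   0   -3    2    0    0
    C   1    0    0   -4    0
    D   0    0    0    0   -3
    E  -1    0    0    0    2
    F   2    3    0    0    0

Candidate y = [2, 3, 1, 2, 3, 1]; check y·C column-wise:
  col t0: 2·0 + 3·0 + 1·1 + 2·0 + 3·-1 + 1·2 = 0
  col t1: 2·3 + 3·-3 + 1·0 + 2·0 + 3·0 + 1·3 = 0
  col t2: 2·-3 + 3·2 + 1·0 + 2·0 + 3·0 + 1·0 = 0
  col t3: 2·2 + 3·0 + 1·-4 + 2·0 + 3·0 + 1·0 = 0
  col t4: 2·0 + 3·0 + 1·0 + 2·-3 + 3·2 + 1·0 = 0

y = (A:2, B:3, C:1, D:2, E:3, F:1)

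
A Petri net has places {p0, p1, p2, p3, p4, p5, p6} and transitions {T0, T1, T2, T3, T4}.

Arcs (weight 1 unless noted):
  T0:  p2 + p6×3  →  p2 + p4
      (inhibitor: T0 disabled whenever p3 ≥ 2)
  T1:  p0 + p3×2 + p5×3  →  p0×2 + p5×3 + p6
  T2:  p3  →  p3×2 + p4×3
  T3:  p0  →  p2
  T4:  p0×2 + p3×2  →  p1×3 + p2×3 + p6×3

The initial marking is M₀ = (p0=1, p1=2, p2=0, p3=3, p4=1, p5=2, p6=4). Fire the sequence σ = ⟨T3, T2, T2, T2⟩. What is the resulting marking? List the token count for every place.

step 1: fire T3:  (p0=1, p1=2, p2=0, p3=3, p4=1, p5=2, p6=4) → (p0=0, p1=2, p2=1, p3=3, p4=1, p5=2, p6=4)
step 2: fire T2:  (p0=0, p1=2, p2=1, p3=3, p4=1, p5=2, p6=4) → (p0=0, p1=2, p2=1, p3=4, p4=4, p5=2, p6=4)
step 3: fire T2:  (p0=0, p1=2, p2=1, p3=4, p4=4, p5=2, p6=4) → (p0=0, p1=2, p2=1, p3=5, p4=7, p5=2, p6=4)
step 4: fire T2:  (p0=0, p1=2, p2=1, p3=5, p4=7, p5=2, p6=4) → (p0=0, p1=2, p2=1, p3=6, p4=10, p5=2, p6=4)

(p0=0, p1=2, p2=1, p3=6, p4=10, p5=2, p6=4)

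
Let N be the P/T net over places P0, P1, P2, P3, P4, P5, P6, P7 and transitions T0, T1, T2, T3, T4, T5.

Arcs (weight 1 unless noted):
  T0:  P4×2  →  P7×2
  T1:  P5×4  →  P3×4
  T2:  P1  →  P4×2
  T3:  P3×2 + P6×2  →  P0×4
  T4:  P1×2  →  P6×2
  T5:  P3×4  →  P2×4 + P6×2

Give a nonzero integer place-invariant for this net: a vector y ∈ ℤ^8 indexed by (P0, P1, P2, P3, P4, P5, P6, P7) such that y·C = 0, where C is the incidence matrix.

y = (P0:1, P1:0, P2:2, P3:2, P4:0, P5:2, P6:0, P7:0)

Incidence matrix C (rows=places, cols=transitions):
       T0   T1   T2   T3   T4   T5
   P0   0    0    0    4    0    0
   P1   0    0   -1    0   -2    0
   P2   0    0    0    0    0    4
   P3   0    4    0   -2    0   -4
   P4  -2    0    2    0    0    0
   P5   0   -4    0    0    0    0
   P6   0    0    0   -2    2    2
   P7   2    0    0    0    0    0

Candidate y = [1, 0, 2, 2, 0, 2, 0, 0]; check y·C column-wise:
  col T0: 1·0 + 2·0 + 2·0 + 0·-2 + 2·0 + 0·2 = 0
  col T1: 1·0 + 2·0 + 2·4 + 2·-4 = 0
  col T2: 1·0 + 0·-1 + 2·0 + 2·0 + 0·2 + 2·0 = 0
  col T3: 1·4 + 2·0 + 2·-2 + 2·0 + 0·-2 = 0
  col T4: 1·0 + 0·-2 + 2·0 + 2·0 + 2·0 + 0·2 = 0
  col T5: 1·0 + 2·4 + 2·-4 + 2·0 + 0·2 = 0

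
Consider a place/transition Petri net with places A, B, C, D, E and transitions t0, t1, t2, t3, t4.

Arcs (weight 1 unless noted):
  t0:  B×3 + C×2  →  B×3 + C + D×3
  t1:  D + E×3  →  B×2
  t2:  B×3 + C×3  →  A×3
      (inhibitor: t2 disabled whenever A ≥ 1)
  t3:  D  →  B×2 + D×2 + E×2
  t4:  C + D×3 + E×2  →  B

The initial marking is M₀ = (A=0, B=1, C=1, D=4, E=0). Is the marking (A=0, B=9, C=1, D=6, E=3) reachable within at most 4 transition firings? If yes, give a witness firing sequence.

YES — reachable via ⟨t3, t3, t1, t3⟩ (4 firings)

step 1: fire t3:  (A=0, B=1, C=1, D=4, E=0) → (A=0, B=3, C=1, D=5, E=2)
step 2: fire t3:  (A=0, B=3, C=1, D=5, E=2) → (A=0, B=5, C=1, D=6, E=4)
step 3: fire t1:  (A=0, B=5, C=1, D=6, E=4) → (A=0, B=7, C=1, D=5, E=1)
step 4: fire t3:  (A=0, B=7, C=1, D=5, E=1) → (A=0, B=9, C=1, D=6, E=3)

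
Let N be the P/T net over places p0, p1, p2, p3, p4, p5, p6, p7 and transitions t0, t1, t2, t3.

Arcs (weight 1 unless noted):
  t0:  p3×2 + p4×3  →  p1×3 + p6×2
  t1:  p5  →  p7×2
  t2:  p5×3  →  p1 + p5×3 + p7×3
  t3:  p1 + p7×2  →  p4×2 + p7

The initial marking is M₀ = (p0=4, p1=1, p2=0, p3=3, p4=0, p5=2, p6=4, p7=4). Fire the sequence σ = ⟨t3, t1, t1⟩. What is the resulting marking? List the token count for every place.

step 1: fire t3:  (p0=4, p1=1, p2=0, p3=3, p4=0, p5=2, p6=4, p7=4) → (p0=4, p1=0, p2=0, p3=3, p4=2, p5=2, p6=4, p7=3)
step 2: fire t1:  (p0=4, p1=0, p2=0, p3=3, p4=2, p5=2, p6=4, p7=3) → (p0=4, p1=0, p2=0, p3=3, p4=2, p5=1, p6=4, p7=5)
step 3: fire t1:  (p0=4, p1=0, p2=0, p3=3, p4=2, p5=1, p6=4, p7=5) → (p0=4, p1=0, p2=0, p3=3, p4=2, p5=0, p6=4, p7=7)

(p0=4, p1=0, p2=0, p3=3, p4=2, p5=0, p6=4, p7=7)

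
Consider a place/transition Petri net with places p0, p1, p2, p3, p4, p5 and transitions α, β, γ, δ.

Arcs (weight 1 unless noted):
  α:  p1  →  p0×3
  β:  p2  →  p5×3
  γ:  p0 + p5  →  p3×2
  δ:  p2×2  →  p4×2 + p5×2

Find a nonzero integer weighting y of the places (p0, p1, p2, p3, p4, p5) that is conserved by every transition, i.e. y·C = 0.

Incidence matrix C (rows=places, cols=transitions):
        α    β    γ    δ
   p0   3    0   -1    0
   p1  -1    0    0    0
   p2   0   -1    0   -2
   p3   0    0    2    0
   p4   0    0    0    2
   p5   0    3   -1    2

Candidate y = [2, 6, 0, 1, 0, 0]; check y·C column-wise:
  col α: 2·3 + 6·-1 + 1·0 = 0
  col β: 2·0 + 6·0 + 0·-1 + 1·0 + 0·3 = 0
  col γ: 2·-1 + 6·0 + 1·2 + 0·-1 = 0
  col δ: 2·0 + 6·0 + 0·-2 + 1·0 + 0·2 + 0·2 = 0

y = (p0:2, p1:6, p2:0, p3:1, p4:0, p5:0)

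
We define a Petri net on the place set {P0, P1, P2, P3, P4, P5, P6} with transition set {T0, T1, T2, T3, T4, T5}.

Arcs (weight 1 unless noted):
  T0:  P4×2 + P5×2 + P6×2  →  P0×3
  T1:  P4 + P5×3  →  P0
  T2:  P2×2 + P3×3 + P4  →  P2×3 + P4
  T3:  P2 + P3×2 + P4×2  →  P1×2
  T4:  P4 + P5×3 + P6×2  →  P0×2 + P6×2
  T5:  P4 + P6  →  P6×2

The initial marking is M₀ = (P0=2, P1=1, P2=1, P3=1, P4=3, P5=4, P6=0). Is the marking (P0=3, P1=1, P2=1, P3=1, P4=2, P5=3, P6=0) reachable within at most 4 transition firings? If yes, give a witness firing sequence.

NO — not reachable within 4 firings

depth 0: 1 marking
depth 1: 2 markings reached so far
depth 2: 2 markings reached so far
(frontier empty at depth 2; search complete)
target is not among the 2 markings reachable within 4 steps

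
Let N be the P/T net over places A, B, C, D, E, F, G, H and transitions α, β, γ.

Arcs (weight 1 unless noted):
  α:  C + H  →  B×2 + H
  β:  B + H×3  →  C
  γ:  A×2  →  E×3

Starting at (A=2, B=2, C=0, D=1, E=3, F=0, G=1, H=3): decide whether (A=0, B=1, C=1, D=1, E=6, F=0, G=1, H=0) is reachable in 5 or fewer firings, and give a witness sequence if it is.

YES — reachable via ⟨β, γ⟩ (2 firings)

step 1: fire β:  (A=2, B=2, C=0, D=1, E=3, F=0, G=1, H=3) → (A=2, B=1, C=1, D=1, E=3, F=0, G=1, H=0)
step 2: fire γ:  (A=2, B=1, C=1, D=1, E=3, F=0, G=1, H=0) → (A=0, B=1, C=1, D=1, E=6, F=0, G=1, H=0)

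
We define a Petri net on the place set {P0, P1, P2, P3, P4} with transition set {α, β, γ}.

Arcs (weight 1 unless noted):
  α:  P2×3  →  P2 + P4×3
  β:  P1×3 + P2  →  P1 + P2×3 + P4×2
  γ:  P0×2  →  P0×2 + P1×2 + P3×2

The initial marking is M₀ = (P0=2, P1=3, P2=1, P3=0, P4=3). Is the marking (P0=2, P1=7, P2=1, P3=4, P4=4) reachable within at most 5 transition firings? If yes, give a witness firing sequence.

depth 0: 1 marking
depth 1: 3 markings reached so far
depth 2: 6 markings reached so far
depth 3: 10 markings reached so far
depth 4: 15 markings reached so far
depth 5: 22 markings reached so far
target is not among the 22 markings reachable within 5 steps

NO — not reachable within 5 firings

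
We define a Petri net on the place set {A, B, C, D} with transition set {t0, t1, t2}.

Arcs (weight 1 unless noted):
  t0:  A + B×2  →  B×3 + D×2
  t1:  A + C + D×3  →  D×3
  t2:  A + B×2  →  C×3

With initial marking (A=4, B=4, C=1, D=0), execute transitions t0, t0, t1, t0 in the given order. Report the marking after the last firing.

step 1: fire t0:  (A=4, B=4, C=1, D=0) → (A=3, B=5, C=1, D=2)
step 2: fire t0:  (A=3, B=5, C=1, D=2) → (A=2, B=6, C=1, D=4)
step 3: fire t1:  (A=2, B=6, C=1, D=4) → (A=1, B=6, C=0, D=4)
step 4: fire t0:  (A=1, B=6, C=0, D=4) → (A=0, B=7, C=0, D=6)

(A=0, B=7, C=0, D=6)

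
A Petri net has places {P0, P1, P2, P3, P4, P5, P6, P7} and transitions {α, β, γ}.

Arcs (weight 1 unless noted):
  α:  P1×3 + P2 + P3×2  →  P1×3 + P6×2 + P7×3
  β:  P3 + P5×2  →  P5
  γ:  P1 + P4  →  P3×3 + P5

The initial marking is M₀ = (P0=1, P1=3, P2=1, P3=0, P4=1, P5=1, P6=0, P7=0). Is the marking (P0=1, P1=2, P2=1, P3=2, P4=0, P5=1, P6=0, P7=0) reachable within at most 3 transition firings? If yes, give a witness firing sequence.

step 1: fire γ:  (P0=1, P1=3, P2=1, P3=0, P4=1, P5=1, P6=0, P7=0) → (P0=1, P1=2, P2=1, P3=3, P4=0, P5=2, P6=0, P7=0)
step 2: fire β:  (P0=1, P1=2, P2=1, P3=3, P4=0, P5=2, P6=0, P7=0) → (P0=1, P1=2, P2=1, P3=2, P4=0, P5=1, P6=0, P7=0)

YES — reachable via ⟨γ, β⟩ (2 firings)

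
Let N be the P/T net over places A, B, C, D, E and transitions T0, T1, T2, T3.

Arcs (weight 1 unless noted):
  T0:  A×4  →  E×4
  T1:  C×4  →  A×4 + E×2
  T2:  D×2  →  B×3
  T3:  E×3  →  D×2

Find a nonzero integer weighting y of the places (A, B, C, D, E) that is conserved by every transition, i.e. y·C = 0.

Incidence matrix C (rows=places, cols=transitions):
       T0   T1   T2   T3
    A  -4    4    0    0
    B   0    0    3    0
    C   0   -4    0    0
    D   0    0   -2    2
    E   4    2    0   -3

Candidate y = [2, 2, 3, 3, 2]; check y·C column-wise:
  col T0: 2·-4 + 2·0 + 3·0 + 3·0 + 2·4 = 0
  col T1: 2·4 + 2·0 + 3·-4 + 3·0 + 2·2 = 0
  col T2: 2·0 + 2·3 + 3·0 + 3·-2 + 2·0 = 0
  col T3: 2·0 + 2·0 + 3·0 + 3·2 + 2·-3 = 0

y = (A:2, B:2, C:3, D:3, E:2)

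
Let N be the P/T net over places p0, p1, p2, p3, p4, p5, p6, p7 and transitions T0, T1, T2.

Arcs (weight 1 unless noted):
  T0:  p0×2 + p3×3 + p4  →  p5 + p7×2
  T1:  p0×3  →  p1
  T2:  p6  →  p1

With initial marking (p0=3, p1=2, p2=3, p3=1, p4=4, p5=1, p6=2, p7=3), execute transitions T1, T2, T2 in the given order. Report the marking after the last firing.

(p0=0, p1=5, p2=3, p3=1, p4=4, p5=1, p6=0, p7=3)

step 1: fire T1:  (p0=3, p1=2, p2=3, p3=1, p4=4, p5=1, p6=2, p7=3) → (p0=0, p1=3, p2=3, p3=1, p4=4, p5=1, p6=2, p7=3)
step 2: fire T2:  (p0=0, p1=3, p2=3, p3=1, p4=4, p5=1, p6=2, p7=3) → (p0=0, p1=4, p2=3, p3=1, p4=4, p5=1, p6=1, p7=3)
step 3: fire T2:  (p0=0, p1=4, p2=3, p3=1, p4=4, p5=1, p6=1, p7=3) → (p0=0, p1=5, p2=3, p3=1, p4=4, p5=1, p6=0, p7=3)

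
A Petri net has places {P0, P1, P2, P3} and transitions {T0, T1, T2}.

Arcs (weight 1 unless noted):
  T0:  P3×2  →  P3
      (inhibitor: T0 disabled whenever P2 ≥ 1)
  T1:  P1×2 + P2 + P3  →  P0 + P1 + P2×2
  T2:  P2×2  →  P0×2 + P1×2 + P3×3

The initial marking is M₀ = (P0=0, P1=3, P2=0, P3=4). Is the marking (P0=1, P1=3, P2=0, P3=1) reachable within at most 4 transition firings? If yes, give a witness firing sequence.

NO — not reachable within 4 firings

depth 0: 1 marking
depth 1: 2 markings reached so far
depth 2: 3 markings reached so far
depth 3: 4 markings reached so far
depth 4: 4 markings reached so far
(frontier empty at depth 4; search complete)
target is not among the 4 markings reachable within 4 steps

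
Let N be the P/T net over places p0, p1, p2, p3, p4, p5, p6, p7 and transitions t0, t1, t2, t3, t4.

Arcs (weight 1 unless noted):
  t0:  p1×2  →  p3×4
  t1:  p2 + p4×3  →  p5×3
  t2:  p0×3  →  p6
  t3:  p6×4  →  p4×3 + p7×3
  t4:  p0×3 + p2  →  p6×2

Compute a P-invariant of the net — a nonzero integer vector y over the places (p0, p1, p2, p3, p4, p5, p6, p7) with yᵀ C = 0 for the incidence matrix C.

Incidence matrix C (rows=places, cols=transitions):
       t0   t1   t2   t3   t4
   p0   0    0   -3    0   -3
   p1  -2    0    0    0    0
   p2   0   -1    0    0   -1
   p3   4    0    0    0    0
   p4   0   -3    0    3    0
   p5   0    3    0    0    0
   p6   0    0    1   -4    2
   p7   0    0    0    3    0

Candidate y = [0, 2, 0, 1, 0, 0, 0, 0]; check y·C column-wise:
  col t0: 2·-2 + 1·4 = 0
  col t1: 2·0 + 0·-1 + 1·0 + 0·-3 + 0·3 = 0
  col t2: 0·-3 + 2·0 + 1·0 + 0·1 = 0
  col t3: 2·0 + 1·0 + 0·3 + 0·-4 + 0·3 = 0
  col t4: 0·-3 + 2·0 + 0·-1 + 1·0 + 0·2 = 0

y = (p0:0, p1:2, p2:0, p3:1, p4:0, p5:0, p6:0, p7:0)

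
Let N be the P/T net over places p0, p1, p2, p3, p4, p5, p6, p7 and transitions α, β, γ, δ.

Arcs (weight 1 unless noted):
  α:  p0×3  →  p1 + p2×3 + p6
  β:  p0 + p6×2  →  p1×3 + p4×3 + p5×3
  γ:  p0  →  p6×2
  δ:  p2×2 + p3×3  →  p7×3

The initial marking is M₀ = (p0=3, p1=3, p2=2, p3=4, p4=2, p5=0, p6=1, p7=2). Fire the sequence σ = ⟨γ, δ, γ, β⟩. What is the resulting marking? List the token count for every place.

step 1: fire γ:  (p0=3, p1=3, p2=2, p3=4, p4=2, p5=0, p6=1, p7=2) → (p0=2, p1=3, p2=2, p3=4, p4=2, p5=0, p6=3, p7=2)
step 2: fire δ:  (p0=2, p1=3, p2=2, p3=4, p4=2, p5=0, p6=3, p7=2) → (p0=2, p1=3, p2=0, p3=1, p4=2, p5=0, p6=3, p7=5)
step 3: fire γ:  (p0=2, p1=3, p2=0, p3=1, p4=2, p5=0, p6=3, p7=5) → (p0=1, p1=3, p2=0, p3=1, p4=2, p5=0, p6=5, p7=5)
step 4: fire β:  (p0=1, p1=3, p2=0, p3=1, p4=2, p5=0, p6=5, p7=5) → (p0=0, p1=6, p2=0, p3=1, p4=5, p5=3, p6=3, p7=5)

(p0=0, p1=6, p2=0, p3=1, p4=5, p5=3, p6=3, p7=5)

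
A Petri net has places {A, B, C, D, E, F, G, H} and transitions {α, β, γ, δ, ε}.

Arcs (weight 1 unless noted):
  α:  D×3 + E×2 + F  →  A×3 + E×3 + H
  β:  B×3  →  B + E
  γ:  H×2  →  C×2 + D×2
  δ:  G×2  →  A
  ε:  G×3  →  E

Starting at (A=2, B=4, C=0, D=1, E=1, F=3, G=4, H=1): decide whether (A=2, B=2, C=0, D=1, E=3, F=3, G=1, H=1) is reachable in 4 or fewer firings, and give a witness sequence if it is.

step 1: fire β:  (A=2, B=4, C=0, D=1, E=1, F=3, G=4, H=1) → (A=2, B=2, C=0, D=1, E=2, F=3, G=4, H=1)
step 2: fire ε:  (A=2, B=2, C=0, D=1, E=2, F=3, G=4, H=1) → (A=2, B=2, C=0, D=1, E=3, F=3, G=1, H=1)

YES — reachable via ⟨β, ε⟩ (2 firings)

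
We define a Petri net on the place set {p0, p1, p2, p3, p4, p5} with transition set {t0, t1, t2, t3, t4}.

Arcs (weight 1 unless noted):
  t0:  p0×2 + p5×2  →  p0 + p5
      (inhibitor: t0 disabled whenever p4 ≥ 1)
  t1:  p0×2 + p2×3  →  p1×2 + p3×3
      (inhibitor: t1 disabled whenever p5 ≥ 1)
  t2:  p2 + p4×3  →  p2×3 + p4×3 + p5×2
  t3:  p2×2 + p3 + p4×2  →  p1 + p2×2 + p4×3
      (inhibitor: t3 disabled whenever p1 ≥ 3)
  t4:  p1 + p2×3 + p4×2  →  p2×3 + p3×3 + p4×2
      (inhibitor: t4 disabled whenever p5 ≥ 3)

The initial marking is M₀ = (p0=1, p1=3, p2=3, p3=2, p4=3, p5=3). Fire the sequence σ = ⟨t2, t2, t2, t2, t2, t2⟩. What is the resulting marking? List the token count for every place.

step 1: fire t2:  (p0=1, p1=3, p2=3, p3=2, p4=3, p5=3) → (p0=1, p1=3, p2=5, p3=2, p4=3, p5=5)
step 2: fire t2:  (p0=1, p1=3, p2=5, p3=2, p4=3, p5=5) → (p0=1, p1=3, p2=7, p3=2, p4=3, p5=7)
step 3: fire t2:  (p0=1, p1=3, p2=7, p3=2, p4=3, p5=7) → (p0=1, p1=3, p2=9, p3=2, p4=3, p5=9)
step 4: fire t2:  (p0=1, p1=3, p2=9, p3=2, p4=3, p5=9) → (p0=1, p1=3, p2=11, p3=2, p4=3, p5=11)
step 5: fire t2:  (p0=1, p1=3, p2=11, p3=2, p4=3, p5=11) → (p0=1, p1=3, p2=13, p3=2, p4=3, p5=13)
step 6: fire t2:  (p0=1, p1=3, p2=13, p3=2, p4=3, p5=13) → (p0=1, p1=3, p2=15, p3=2, p4=3, p5=15)

(p0=1, p1=3, p2=15, p3=2, p4=3, p5=15)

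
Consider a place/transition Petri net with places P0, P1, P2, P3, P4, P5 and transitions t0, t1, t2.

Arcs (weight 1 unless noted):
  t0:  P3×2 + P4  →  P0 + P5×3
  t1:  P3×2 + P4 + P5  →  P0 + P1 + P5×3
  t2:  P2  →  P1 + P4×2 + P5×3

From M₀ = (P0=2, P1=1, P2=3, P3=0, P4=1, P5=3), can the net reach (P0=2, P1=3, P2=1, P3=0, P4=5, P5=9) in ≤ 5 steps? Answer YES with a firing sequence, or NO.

YES — reachable via ⟨t2, t2⟩ (2 firings)

step 1: fire t2:  (P0=2, P1=1, P2=3, P3=0, P4=1, P5=3) → (P0=2, P1=2, P2=2, P3=0, P4=3, P5=6)
step 2: fire t2:  (P0=2, P1=2, P2=2, P3=0, P4=3, P5=6) → (P0=2, P1=3, P2=1, P3=0, P4=5, P5=9)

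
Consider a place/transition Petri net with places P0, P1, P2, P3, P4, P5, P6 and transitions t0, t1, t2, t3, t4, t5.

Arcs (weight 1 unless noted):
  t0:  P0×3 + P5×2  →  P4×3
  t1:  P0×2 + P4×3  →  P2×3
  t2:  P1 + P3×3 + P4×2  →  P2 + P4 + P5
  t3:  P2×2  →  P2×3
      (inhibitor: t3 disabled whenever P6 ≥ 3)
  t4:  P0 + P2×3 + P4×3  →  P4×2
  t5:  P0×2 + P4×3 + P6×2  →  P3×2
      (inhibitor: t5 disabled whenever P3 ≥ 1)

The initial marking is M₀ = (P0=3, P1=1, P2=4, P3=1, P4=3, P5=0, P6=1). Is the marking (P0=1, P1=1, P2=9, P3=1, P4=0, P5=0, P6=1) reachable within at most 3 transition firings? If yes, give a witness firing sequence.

YES — reachable via ⟨t1, t3, t3⟩ (3 firings)

step 1: fire t1:  (P0=3, P1=1, P2=4, P3=1, P4=3, P5=0, P6=1) → (P0=1, P1=1, P2=7, P3=1, P4=0, P5=0, P6=1)
step 2: fire t3:  (P0=1, P1=1, P2=7, P3=1, P4=0, P5=0, P6=1) → (P0=1, P1=1, P2=8, P3=1, P4=0, P5=0, P6=1)
step 3: fire t3:  (P0=1, P1=1, P2=8, P3=1, P4=0, P5=0, P6=1) → (P0=1, P1=1, P2=9, P3=1, P4=0, P5=0, P6=1)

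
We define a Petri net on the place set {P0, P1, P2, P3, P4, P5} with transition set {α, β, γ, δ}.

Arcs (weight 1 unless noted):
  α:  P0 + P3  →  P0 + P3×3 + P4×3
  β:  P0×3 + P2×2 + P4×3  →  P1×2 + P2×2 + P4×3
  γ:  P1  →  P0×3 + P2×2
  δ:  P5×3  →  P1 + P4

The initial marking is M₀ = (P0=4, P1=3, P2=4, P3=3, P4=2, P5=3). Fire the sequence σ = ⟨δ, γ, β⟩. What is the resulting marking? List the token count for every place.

(P0=4, P1=5, P2=6, P3=3, P4=3, P5=0)

step 1: fire δ:  (P0=4, P1=3, P2=4, P3=3, P4=2, P5=3) → (P0=4, P1=4, P2=4, P3=3, P4=3, P5=0)
step 2: fire γ:  (P0=4, P1=4, P2=4, P3=3, P4=3, P5=0) → (P0=7, P1=3, P2=6, P3=3, P4=3, P5=0)
step 3: fire β:  (P0=7, P1=3, P2=6, P3=3, P4=3, P5=0) → (P0=4, P1=5, P2=6, P3=3, P4=3, P5=0)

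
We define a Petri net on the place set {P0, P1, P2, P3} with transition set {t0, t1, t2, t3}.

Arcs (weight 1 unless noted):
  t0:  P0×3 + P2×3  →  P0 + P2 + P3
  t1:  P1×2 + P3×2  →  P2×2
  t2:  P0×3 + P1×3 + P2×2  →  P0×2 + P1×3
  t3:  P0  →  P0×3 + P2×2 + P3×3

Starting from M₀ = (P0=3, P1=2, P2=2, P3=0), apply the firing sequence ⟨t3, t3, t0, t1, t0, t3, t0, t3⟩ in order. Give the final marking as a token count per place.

(P0=5, P1=0, P2=6, P3=13)

step 1: fire t3:  (P0=3, P1=2, P2=2, P3=0) → (P0=5, P1=2, P2=4, P3=3)
step 2: fire t3:  (P0=5, P1=2, P2=4, P3=3) → (P0=7, P1=2, P2=6, P3=6)
step 3: fire t0:  (P0=7, P1=2, P2=6, P3=6) → (P0=5, P1=2, P2=4, P3=7)
step 4: fire t1:  (P0=5, P1=2, P2=4, P3=7) → (P0=5, P1=0, P2=6, P3=5)
step 5: fire t0:  (P0=5, P1=0, P2=6, P3=5) → (P0=3, P1=0, P2=4, P3=6)
step 6: fire t3:  (P0=3, P1=0, P2=4, P3=6) → (P0=5, P1=0, P2=6, P3=9)
step 7: fire t0:  (P0=5, P1=0, P2=6, P3=9) → (P0=3, P1=0, P2=4, P3=10)
step 8: fire t3:  (P0=3, P1=0, P2=4, P3=10) → (P0=5, P1=0, P2=6, P3=13)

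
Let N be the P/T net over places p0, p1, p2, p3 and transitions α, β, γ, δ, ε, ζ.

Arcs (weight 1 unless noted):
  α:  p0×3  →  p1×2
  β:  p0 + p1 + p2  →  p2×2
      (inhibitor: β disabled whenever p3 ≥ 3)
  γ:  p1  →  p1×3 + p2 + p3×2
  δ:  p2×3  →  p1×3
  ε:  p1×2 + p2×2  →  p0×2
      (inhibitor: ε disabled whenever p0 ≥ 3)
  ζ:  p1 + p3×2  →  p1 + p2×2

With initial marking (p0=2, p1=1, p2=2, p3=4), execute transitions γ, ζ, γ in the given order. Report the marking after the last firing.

step 1: fire γ:  (p0=2, p1=1, p2=2, p3=4) → (p0=2, p1=3, p2=3, p3=6)
step 2: fire ζ:  (p0=2, p1=3, p2=3, p3=6) → (p0=2, p1=3, p2=5, p3=4)
step 3: fire γ:  (p0=2, p1=3, p2=5, p3=4) → (p0=2, p1=5, p2=6, p3=6)

(p0=2, p1=5, p2=6, p3=6)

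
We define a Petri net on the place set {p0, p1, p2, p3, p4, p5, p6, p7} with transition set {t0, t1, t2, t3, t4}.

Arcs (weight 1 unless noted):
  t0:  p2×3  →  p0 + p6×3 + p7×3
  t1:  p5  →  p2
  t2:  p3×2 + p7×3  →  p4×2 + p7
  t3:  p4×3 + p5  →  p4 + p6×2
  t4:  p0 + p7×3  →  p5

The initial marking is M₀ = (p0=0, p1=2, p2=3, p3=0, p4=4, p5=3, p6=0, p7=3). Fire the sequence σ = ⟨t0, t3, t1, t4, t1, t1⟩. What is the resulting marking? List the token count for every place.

(p0=0, p1=2, p2=3, p3=0, p4=2, p5=0, p6=5, p7=3)

step 1: fire t0:  (p0=0, p1=2, p2=3, p3=0, p4=4, p5=3, p6=0, p7=3) → (p0=1, p1=2, p2=0, p3=0, p4=4, p5=3, p6=3, p7=6)
step 2: fire t3:  (p0=1, p1=2, p2=0, p3=0, p4=4, p5=3, p6=3, p7=6) → (p0=1, p1=2, p2=0, p3=0, p4=2, p5=2, p6=5, p7=6)
step 3: fire t1:  (p0=1, p1=2, p2=0, p3=0, p4=2, p5=2, p6=5, p7=6) → (p0=1, p1=2, p2=1, p3=0, p4=2, p5=1, p6=5, p7=6)
step 4: fire t4:  (p0=1, p1=2, p2=1, p3=0, p4=2, p5=1, p6=5, p7=6) → (p0=0, p1=2, p2=1, p3=0, p4=2, p5=2, p6=5, p7=3)
step 5: fire t1:  (p0=0, p1=2, p2=1, p3=0, p4=2, p5=2, p6=5, p7=3) → (p0=0, p1=2, p2=2, p3=0, p4=2, p5=1, p6=5, p7=3)
step 6: fire t1:  (p0=0, p1=2, p2=2, p3=0, p4=2, p5=1, p6=5, p7=3) → (p0=0, p1=2, p2=3, p3=0, p4=2, p5=0, p6=5, p7=3)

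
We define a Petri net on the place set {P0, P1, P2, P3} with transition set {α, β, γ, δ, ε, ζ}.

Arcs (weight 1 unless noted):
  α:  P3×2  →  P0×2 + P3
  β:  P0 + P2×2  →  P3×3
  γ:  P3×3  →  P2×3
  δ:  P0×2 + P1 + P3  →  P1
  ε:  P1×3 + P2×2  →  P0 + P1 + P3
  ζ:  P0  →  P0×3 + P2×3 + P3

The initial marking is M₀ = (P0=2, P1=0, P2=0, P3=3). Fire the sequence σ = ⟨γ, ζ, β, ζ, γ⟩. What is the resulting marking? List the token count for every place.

step 1: fire γ:  (P0=2, P1=0, P2=0, P3=3) → (P0=2, P1=0, P2=3, P3=0)
step 2: fire ζ:  (P0=2, P1=0, P2=3, P3=0) → (P0=4, P1=0, P2=6, P3=1)
step 3: fire β:  (P0=4, P1=0, P2=6, P3=1) → (P0=3, P1=0, P2=4, P3=4)
step 4: fire ζ:  (P0=3, P1=0, P2=4, P3=4) → (P0=5, P1=0, P2=7, P3=5)
step 5: fire γ:  (P0=5, P1=0, P2=7, P3=5) → (P0=5, P1=0, P2=10, P3=2)

(P0=5, P1=0, P2=10, P3=2)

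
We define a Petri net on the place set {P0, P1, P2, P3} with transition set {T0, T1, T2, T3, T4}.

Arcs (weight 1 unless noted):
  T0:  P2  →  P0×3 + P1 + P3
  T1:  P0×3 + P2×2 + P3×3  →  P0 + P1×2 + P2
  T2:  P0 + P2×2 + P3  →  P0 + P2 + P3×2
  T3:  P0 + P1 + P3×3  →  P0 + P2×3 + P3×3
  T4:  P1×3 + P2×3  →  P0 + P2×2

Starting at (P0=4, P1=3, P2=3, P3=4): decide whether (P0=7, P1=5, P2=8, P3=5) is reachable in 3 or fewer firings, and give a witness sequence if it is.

NO — not reachable within 3 firings

depth 0: 1 marking
depth 1: 6 markings reached so far
depth 2: 18 markings reached so far
depth 3: 37 markings reached so far
target is not among the 37 markings reachable within 3 steps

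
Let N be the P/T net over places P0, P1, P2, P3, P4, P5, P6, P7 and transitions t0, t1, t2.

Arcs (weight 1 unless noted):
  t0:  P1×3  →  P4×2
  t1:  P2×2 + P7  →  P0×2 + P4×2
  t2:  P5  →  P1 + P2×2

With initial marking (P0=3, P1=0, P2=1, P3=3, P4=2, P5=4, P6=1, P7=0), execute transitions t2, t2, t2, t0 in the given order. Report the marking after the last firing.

(P0=3, P1=0, P2=7, P3=3, P4=4, P5=1, P6=1, P7=0)

step 1: fire t2:  (P0=3, P1=0, P2=1, P3=3, P4=2, P5=4, P6=1, P7=0) → (P0=3, P1=1, P2=3, P3=3, P4=2, P5=3, P6=1, P7=0)
step 2: fire t2:  (P0=3, P1=1, P2=3, P3=3, P4=2, P5=3, P6=1, P7=0) → (P0=3, P1=2, P2=5, P3=3, P4=2, P5=2, P6=1, P7=0)
step 3: fire t2:  (P0=3, P1=2, P2=5, P3=3, P4=2, P5=2, P6=1, P7=0) → (P0=3, P1=3, P2=7, P3=3, P4=2, P5=1, P6=1, P7=0)
step 4: fire t0:  (P0=3, P1=3, P2=7, P3=3, P4=2, P5=1, P6=1, P7=0) → (P0=3, P1=0, P2=7, P3=3, P4=4, P5=1, P6=1, P7=0)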